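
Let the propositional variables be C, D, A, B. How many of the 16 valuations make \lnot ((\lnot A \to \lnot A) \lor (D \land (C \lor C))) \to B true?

16

Initial set: {(\lnot ((\lnot A \to \lnot A) \lor (D \land (C \lor C))) \to B)}.
(\lnot ((\lnot A \to \lnot A) \lor (D \land (C \lor C))) \to B): β-rule — branch into \lnot \lnot ((\lnot A \to \lnot A) \lor (D \land (C \lor C)))  //  B.
  branch 1 (add \lnot \lnot ((\lnot A \to \lnot A) \lor (D \land (C \lor C)))):
    \lnot \lnot ((\lnot A \to \lnot A) \lor (D \land (C \lor C))): β-rule — branch into (\lnot A \to \lnot A)  //  (D \land (C \lor C)).
      branch 1.1 (add (\lnot A \to \lnot A)):
        (\lnot A \to \lnot A): β-rule — branch into \lnot \lnot A  //  \lnot A.
          branch 1.1.1 (add \lnot \lnot A):
            ○ open, literals {A=1}.
          branch 1.1.2 (add \lnot A):
            ○ open, literals {A=0}.
      branch 1.2 (add (D \land (C \lor C))):
        (D \land (C \lor C)): α-rule — add D, (C \lor C).
        (C \lor C): β-rule — branch into C  //  C.
          branch 1.2.1 (add C):
            ○ open, literals {C=1, D=1}.
          branch 1.2.2 (add C):
            ○ open, literals {C=1, D=1}.
  branch 2 (add B):
    ○ open, literals {B=1}.
0 branches closed, 5 open.
Each open branch fixes some atoms; the unmentioned ones are free. Counting distinct full assignments: branch {A=1} (C, D, B) contributes 8 new; branch {A=0} (C, D, B) contributes 8 new; branch {C=1, D=1} (A, B) contributes 0 new; branch {C=1, D=1} (A, B) contributes 0 new; branch {B=1} (C, D, A) contributes 0 new. Total: 16.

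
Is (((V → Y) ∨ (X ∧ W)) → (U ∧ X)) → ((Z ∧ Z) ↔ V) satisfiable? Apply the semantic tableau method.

Satisfiable

Initial set: {((((V → Y) ∨ (X ∧ W)) → (U ∧ X)) → ((Z ∧ Z) ↔ V))}.
((((V → Y) ∨ (X ∧ W)) → (U ∧ X)) → ((Z ∧ Z) ↔ V)): β-rule — branch into ¬(((V → Y) ∨ (X ∧ W)) → (U ∧ X))  //  ((Z ∧ Z) ↔ V).
  branch 1 (add ¬(((V → Y) ∨ (X ∧ W)) → (U ∧ X))):
    ¬(((V → Y) ∨ (X ∧ W)) → (U ∧ X)): α-rule — add ((V → Y) ∨ (X ∧ W)), ¬(U ∧ X).
    ((V → Y) ∨ (X ∧ W)): β-rule — branch into (V → Y)  //  (X ∧ W).
      branch 1.1 (add (V → Y)):
        ¬(U ∧ X): β-rule — branch into ¬U  //  ¬X.
          branch 1.1.1 (add ¬U):
            (V → Y): β-rule — branch into ¬V  //  Y.
              branch 1.1.1.1 (add ¬V):
                ○ open, literals {U=0, V=0}.
              branch 1.1.1.2 (add Y):
                ○ open, literals {U=0, Y=1}.
          branch 1.1.2 (add ¬X):
            (V → Y): β-rule — branch into ¬V  //  Y.
              branch 1.1.2.1 (add ¬V):
                ○ open, literals {V=0, X=0}.
              branch 1.1.2.2 (add Y):
                ○ open, literals {X=0, Y=1}.
      branch 1.2 (add (X ∧ W)):
        (X ∧ W): α-rule — add X, W.
        ¬(U ∧ X): β-rule — branch into ¬U  //  ¬X.
          branch 1.2.1 (add ¬U):
            ○ open, literals {U=0, W=1, X=1}.
          branch 1.2.2 (add ¬X):
            × closes — contains both X and ¬X.
  branch 2 (add ((Z ∧ Z) ↔ V)):
    ((Z ∧ Z) ↔ V): β-rule — branch into (Z ∧ Z), V  //  ¬(Z ∧ Z), ¬V.
      branch 2.1 (add (Z ∧ Z), V):
        (Z ∧ Z): α-rule — add Z, Z.
        ○ open, literals {V=1, Z=1}.
      branch 2.2 (add ¬(Z ∧ Z), ¬V):
        ¬(Z ∧ Z): β-rule — branch into ¬Z  //  ¬Z.
          branch 2.2.1 (add ¬Z):
            ○ open, literals {V=0, Z=0}.
          branch 2.2.2 (add ¬Z):
            ○ open, literals {V=0, Z=0}.
1 branch closed, 8 open.
An open branch gives a satisfying assignment: U=0, V=0.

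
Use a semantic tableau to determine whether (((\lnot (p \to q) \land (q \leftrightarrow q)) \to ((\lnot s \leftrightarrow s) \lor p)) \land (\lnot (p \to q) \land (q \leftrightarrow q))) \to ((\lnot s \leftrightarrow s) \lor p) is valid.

Assume the negation and expand:
Initial set: {\lnot ((((\lnot (p \to q) \land (q \leftrightarrow q)) \to ((\lnot s \leftrightarrow s) \lor p)) \land (\lnot (p \to q) \land (q \leftrightarrow q))) \to ((\lnot s \leftrightarrow s) \lor p))}.
\lnot ((((\lnot (p \to q) \land (q \leftrightarrow q)) \to ((\lnot s \leftrightarrow s) \lor p)) \land (\lnot (p \to q) \land (q \leftrightarrow q))) \to ((\lnot s \leftrightarrow s) \lor p)): α-rule — add (((\lnot (p \to q) \land (q \leftrightarrow q)) \to ((\lnot s \leftrightarrow s) \lor p)) \land (\lnot (p \to q) \land (q \leftrightarrow q))), \lnot ((\lnot s \leftrightarrow s) \lor p).
(((\lnot (p \to q) \land (q \leftrightarrow q)) \to ((\lnot s \leftrightarrow s) \lor p)) \land (\lnot (p \to q) \land (q \leftrightarrow q))): α-rule — add ((\lnot (p \to q) \land (q \leftrightarrow q)) \to ((\lnot s \leftrightarrow s) \lor p)), (\lnot (p \to q) \land (q \leftrightarrow q)).
\lnot ((\lnot s \leftrightarrow s) \lor p): α-rule — add \lnot (\lnot s \leftrightarrow s), \lnot p.
(\lnot (p \to q) \land (q \leftrightarrow q)): α-rule — add \lnot (p \to q), (q \leftrightarrow q).
\lnot (p \to q): α-rule — add p, \lnot q.
× closes — contains both p and \lnot p.
All 1 branch closes.
Every branch closed, so the negation is unsatisfiable and the formula is valid.

Valid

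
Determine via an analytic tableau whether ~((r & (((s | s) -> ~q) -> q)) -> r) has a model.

Initial set: {~((r & (((s | s) -> ~q) -> q)) -> r)}.
~((r & (((s | s) -> ~q) -> q)) -> r): α-rule — add (r & (((s | s) -> ~q) -> q)), ~r.
(r & (((s | s) -> ~q) -> q)): α-rule — add r, (((s | s) -> ~q) -> q).
× closes — contains both r and ~r.
All 1 branch closes.
Every branch closed; the formula is unsatisfiable.

Unsatisfiable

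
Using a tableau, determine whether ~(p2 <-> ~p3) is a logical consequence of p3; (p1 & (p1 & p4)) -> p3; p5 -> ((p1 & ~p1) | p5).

Initial set: {p3; ((p1 & (p1 & p4)) -> p3); (p5 -> ((p1 & ~p1) | p5)); ~~(p2 <-> ~p3)}.
((p1 & (p1 & p4)) -> p3): β-rule — branch into ~(p1 & (p1 & p4))  //  p3.
  branch 1 (add ~(p1 & (p1 & p4))):
    (p5 -> ((p1 & ~p1) | p5)): β-rule — branch into ~p5  //  ((p1 & ~p1) | p5).
      branch 1.1 (add ~p5):
        ~~(p2 <-> ~p3): β-rule — branch into p2, ~p3  //  ~p2, ~~p3.
          branch 1.1.1 (add p2, ~p3):
            × closes — contains both p3 and ~p3.
          branch 1.1.2 (add ~p2, ~~p3):
            ~(p1 & (p1 & p4)): β-rule — branch into ~p1  //  ~(p1 & p4).
              branch 1.1.2.1 (add ~p1):
                ○ open, literals {p1=F, p2=F, p3=T, p5=F}.
              branch 1.1.2.2 (add ~(p1 & p4)):
                ~(p1 & p4): β-rule — branch into ~p1  //  ~p4.
                  branch 1.1.2.2.1 (add ~p1):
                    ○ open, literals {p1=F, p2=F, p3=T, p5=F}.
                  branch 1.1.2.2.2 (add ~p4):
                    ○ open, literals {p2=F, p3=T, p4=F, p5=F}.
      branch 1.2 (add ((p1 & ~p1) | p5)):
        ~~(p2 <-> ~p3): β-rule — branch into p2, ~p3  //  ~p2, ~~p3.
          branch 1.2.1 (add p2, ~p3):
            × closes — contains both p3 and ~p3.
          branch 1.2.2 (add ~p2, ~~p3):
            ~(p1 & (p1 & p4)): β-rule — branch into ~p1  //  ~(p1 & p4).
              branch 1.2.2.1 (add ~p1):
                ((p1 & ~p1) | p5): β-rule — branch into (p1 & ~p1)  //  p5.
                  branch 1.2.2.1.1 (add (p1 & ~p1)):
                    (p1 & ~p1): α-rule — add p1, ~p1.
                    × closes — contains both p1 and ~p1.
                  branch 1.2.2.1.2 (add p5):
                    ○ open, literals {p1=F, p2=F, p3=T, p5=T}.
              branch 1.2.2.2 (add ~(p1 & p4)):
                ((p1 & ~p1) | p5): β-rule — branch into (p1 & ~p1)  //  p5.
                  branch 1.2.2.2.1 (add (p1 & ~p1)):
                    (p1 & ~p1): α-rule — add p1, ~p1.
                    × closes — contains both p1 and ~p1.
                  branch 1.2.2.2.2 (add p5):
                    ~(p1 & p4): β-rule — branch into ~p1  //  ~p4.
                      branch 1.2.2.2.2.1 (add ~p1):
                        ○ open, literals {p1=F, p2=F, p3=T, p5=T}.
                      branch 1.2.2.2.2.2 (add ~p4):
                        ○ open, literals {p2=F, p3=T, p4=F, p5=T}.
  branch 2 (add p3):
    (p5 -> ((p1 & ~p1) | p5)): β-rule — branch into ~p5  //  ((p1 & ~p1) | p5).
      branch 2.1 (add ~p5):
        ~~(p2 <-> ~p3): β-rule — branch into p2, ~p3  //  ~p2, ~~p3.
          branch 2.1.1 (add p2, ~p3):
            × closes — contains both p3 and ~p3.
          branch 2.1.2 (add ~p2, ~~p3):
            ○ open, literals {p2=F, p3=T, p5=F}.
      branch 2.2 (add ((p1 & ~p1) | p5)):
        ~~(p2 <-> ~p3): β-rule — branch into p2, ~p3  //  ~p2, ~~p3.
          branch 2.2.1 (add p2, ~p3):
            × closes — contains both p3 and ~p3.
          branch 2.2.2 (add ~p2, ~~p3):
            ((p1 & ~p1) | p5): β-rule — branch into (p1 & ~p1)  //  p5.
              branch 2.2.2.1 (add (p1 & ~p1)):
                (p1 & ~p1): α-rule — add p1, ~p1.
                × closes — contains both p1 and ~p1.
              branch 2.2.2.2 (add p5):
                ○ open, literals {p2=F, p3=T, p5=T}.
7 branches closed, 8 open.
An open branch gives a countermodel: p1=F, p2=F, p3=T, p5=F (unmentioned atoms arbitrary); the premises hold there but the conclusion fails.

No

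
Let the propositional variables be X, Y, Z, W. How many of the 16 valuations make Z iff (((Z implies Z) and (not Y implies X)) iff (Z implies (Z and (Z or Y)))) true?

8

Initial set: {T (Z iff (((Z implies Z) and (not Y implies X)) iff (Z implies (Z and (Z or Y)))))}.
T (Z iff (((Z implies Z) and (not Y implies X)) iff (Z implies (Z and (Z or Y))))): β-rule — branch into T Z, T (((Z implies Z) and (not Y implies X)) iff (Z implies (Z and (Z or Y))))  //  F Z, F (((Z implies Z) and (not Y implies X)) iff (Z implies (Z and (Z or Y)))).
  branch 1 (add T Z, T (((Z implies Z) and (not Y implies X)) iff (Z implies (Z and (Z or Y))))):
    T (((Z implies Z) and (not Y implies X)) iff (Z implies (Z and (Z or Y)))): β-rule — branch into T ((Z implies Z) and (not Y implies X)), T (Z implies (Z and (Z or Y)))  //  F ((Z implies Z) and (not Y implies X)), F (Z implies (Z and (Z or Y))).
      branch 1.1 (add T ((Z implies Z) and (not Y implies X)), T (Z implies (Z and (Z or Y)))):
        T ((Z implies Z) and (not Y implies X)): α-rule — add T (Z implies Z), T (not Y implies X).
        T (Z implies (Z and (Z or Y))): β-rule — branch into F Z  //  T (Z and (Z or Y)).
          branch 1.1.1 (add F Z):
            × closes — contains both Z and not Z.
          branch 1.1.2 (add T (Z and (Z or Y))):
            T (Z and (Z or Y)): α-rule — add T Z, T (Z or Y).
            T (Z implies Z): β-rule — branch into F Z  //  T Z.
              branch 1.1.2.1 (add F Z):
                × closes — contains both Z and not Z.
              branch 1.1.2.2 (add T Z):
                T (not Y implies X): β-rule — branch into F not Y  //  T X.
                  branch 1.1.2.2.1 (add F not Y):
                    T (Z or Y): β-rule — branch into T Z  //  T Y.
                      branch 1.1.2.2.1.1 (add T Z):
                        ○ open, literals {Y=true, Z=true}.
                      branch 1.1.2.2.1.2 (add T Y):
                        ○ open, literals {Y=true, Z=true}.
                  branch 1.1.2.2.2 (add T X):
                    T (Z or Y): β-rule — branch into T Z  //  T Y.
                      branch 1.1.2.2.2.1 (add T Z):
                        ○ open, literals {X=true, Z=true}.
                      branch 1.1.2.2.2.2 (add T Y):
                        ○ open, literals {X=true, Y=true, Z=true}.
      branch 1.2 (add F ((Z implies Z) and (not Y implies X)), F (Z implies (Z and (Z or Y)))):
        F (Z implies (Z and (Z or Y))): α-rule — add T Z, F (Z and (Z or Y)).
        F ((Z implies Z) and (not Y implies X)): β-rule — branch into F (Z implies Z)  //  F (not Y implies X).
          branch 1.2.1 (add F (Z implies Z)):
            F (Z implies Z): α-rule — add T Z, F Z.
            × closes — contains both Z and not Z.
          branch 1.2.2 (add F (not Y implies X)):
            F (not Y implies X): α-rule — add T not Y, F X.
            F (Z and (Z or Y)): β-rule — branch into F Z  //  F (Z or Y).
              branch 1.2.2.1 (add F Z):
                × closes — contains both Z and not Z.
              branch 1.2.2.2 (add F (Z or Y)):
                F (Z or Y): α-rule — add F Z, F Y.
                × closes — contains both Z and not Z.
  branch 2 (add F Z, F (((Z implies Z) and (not Y implies X)) iff (Z implies (Z and (Z or Y))))):
    F (((Z implies Z) and (not Y implies X)) iff (Z implies (Z and (Z or Y)))): β-rule — branch into T ((Z implies Z) and (not Y implies X)), F (Z implies (Z and (Z or Y)))  //  F ((Z implies Z) and (not Y implies X)), T (Z implies (Z and (Z or Y))).
      branch 2.1 (add T ((Z implies Z) and (not Y implies X)), F (Z implies (Z and (Z or Y)))):
        T ((Z implies Z) and (not Y implies X)): α-rule — add T (Z implies Z), T (not Y implies X).
        F (Z implies (Z and (Z or Y))): α-rule — add T Z, F (Z and (Z or Y)).
        × closes — contains both Z and not Z.
      branch 2.2 (add F ((Z implies Z) and (not Y implies X)), T (Z implies (Z and (Z or Y)))):
        F ((Z implies Z) and (not Y implies X)): β-rule — branch into F (Z implies Z)  //  F (not Y implies X).
          branch 2.2.1 (add F (Z implies Z)):
            F (Z implies Z): α-rule — add T Z, F Z.
            × closes — contains both Z and not Z.
          branch 2.2.2 (add F (not Y implies X)):
            F (not Y implies X): α-rule — add T not Y, F X.
            T (Z implies (Z and (Z or Y))): β-rule — branch into F Z  //  T (Z and (Z or Y)).
              branch 2.2.2.1 (add F Z):
                ○ open, literals {X=false, Y=false, Z=false}.
              branch 2.2.2.2 (add T (Z and (Z or Y))):
                T (Z and (Z or Y)): α-rule — add T Z, T (Z or Y).
                × closes — contains both Z and not Z.
8 branches closed, 5 open.
Each open branch fixes some atoms; the unmentioned ones are free. Counting distinct full assignments: branch {Y=true, Z=true} (X, W) contributes 4 new; branch {Y=true, Z=true} (X, W) contributes 0 new; branch {X=true, Z=true} (Y, W) contributes 2 new; branch {X=true, Y=true, Z=true} (W) contributes 0 new; branch {X=false, Y=false, Z=false} (W) contributes 2 new. Total: 8.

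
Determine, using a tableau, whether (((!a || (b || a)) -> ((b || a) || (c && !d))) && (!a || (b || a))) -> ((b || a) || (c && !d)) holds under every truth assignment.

Assume the negation and expand:
Initial set: {!((((!a || (b || a)) -> ((b || a) || (c && !d))) && (!a || (b || a))) -> ((b || a) || (c && !d)))}.
!((((!a || (b || a)) -> ((b || a) || (c && !d))) && (!a || (b || a))) -> ((b || a) || (c && !d))): α-rule — add (((!a || (b || a)) -> ((b || a) || (c && !d))) && (!a || (b || a))), !((b || a) || (c && !d)).
(((!a || (b || a)) -> ((b || a) || (c && !d))) && (!a || (b || a))): α-rule — add ((!a || (b || a)) -> ((b || a) || (c && !d))), (!a || (b || a)).
!((b || a) || (c && !d)): α-rule — add !(b || a), !(c && !d).
!(b || a): α-rule — add !b, !a.
((!a || (b || a)) -> ((b || a) || (c && !d))): β-rule — branch into !(!a || (b || a))  //  ((b || a) || (c && !d)).
  branch 1 (add !(!a || (b || a))):
    !(!a || (b || a)): α-rule — add !!a, !(b || a).
    × closes — contains both a and !a.
  branch 2 (add ((b || a) || (c && !d))):
    (!a || (b || a)): β-rule — branch into !a  //  (b || a).
      branch 2.1 (add !a):
        !(c && !d): β-rule — branch into !c  //  !!d.
          branch 2.1.1 (add !c):
            ((b || a) || (c && !d)): β-rule — branch into (b || a)  //  (c && !d).
              branch 2.1.1.1 (add (b || a)):
                (b || a): β-rule — branch into b  //  a.
                  branch 2.1.1.1.1 (add b):
                    × closes — contains both b and !b.
                  branch 2.1.1.1.2 (add a):
                    × closes — contains both a and !a.
              branch 2.1.1.2 (add (c && !d)):
                (c && !d): α-rule — add c, !d.
                × closes — contains both c and !c.
          branch 2.1.2 (add !!d):
            ((b || a) || (c && !d)): β-rule — branch into (b || a)  //  (c && !d).
              branch 2.1.2.1 (add (b || a)):
                (b || a): β-rule — branch into b  //  a.
                  branch 2.1.2.1.1 (add b):
                    × closes — contains both b and !b.
                  branch 2.1.2.1.2 (add a):
                    × closes — contains both a and !a.
              branch 2.1.2.2 (add (c && !d)):
                (c && !d): α-rule — add c, !d.
                × closes — contains both d and !d.
      branch 2.2 (add (b || a)):
        !(c && !d): β-rule — branch into !c  //  !!d.
          branch 2.2.1 (add !c):
            ((b || a) || (c && !d)): β-rule — branch into (b || a)  //  (c && !d).
              branch 2.2.1.1 (add (b || a)):
                (b || a): β-rule — branch into b  //  a.
                  branch 2.2.1.1.1 (add b):
                    × closes — contains both b and !b.
                  branch 2.2.1.1.2 (add a):
                    × closes — contains both a and !a.
              branch 2.2.1.2 (add (c && !d)):
                (c && !d): α-rule — add c, !d.
                × closes — contains both c and !c.
          branch 2.2.2 (add !!d):
            ((b || a) || (c && !d)): β-rule — branch into (b || a)  //  (c && !d).
              branch 2.2.2.1 (add (b || a)):
                (b || a): β-rule — branch into b  //  a.
                  branch 2.2.2.1.1 (add b):
                    × closes — contains both b and !b.
                  branch 2.2.2.1.2 (add a):
                    × closes — contains both a and !a.
              branch 2.2.2.2 (add (c && !d)):
                (c && !d): α-rule — add c, !d.
                × closes — contains both d and !d.
All 13 branches close.
Every branch closed, so the negation is unsatisfiable and the formula is valid.

Valid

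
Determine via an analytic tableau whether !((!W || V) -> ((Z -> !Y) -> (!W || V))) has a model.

Initial set: {T !((!W || V) -> ((Z -> !Y) -> (!W || V)))}.
T !((!W || V) -> ((Z -> !Y) -> (!W || V))): α-rule — add T (!W || V), F ((Z -> !Y) -> (!W || V)).
F ((Z -> !Y) -> (!W || V)): α-rule — add T (Z -> !Y), F (!W || V).
F (!W || V): α-rule — add F !W, F V.
T (!W || V): β-rule — branch into T !W  //  T V.
  branch 1 (add T !W):
    × closes — contains both W and !W.
  branch 2 (add T V):
    × closes — contains both V and !V.
All 2 branches close.
Every branch closed; the formula is unsatisfiable.

Unsatisfiable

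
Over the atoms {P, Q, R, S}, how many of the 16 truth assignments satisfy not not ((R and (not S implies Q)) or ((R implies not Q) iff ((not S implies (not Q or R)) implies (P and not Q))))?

Initial set: {T not not ((R and (not S implies Q)) or ((R implies not Q) iff ((not S implies (not Q or R)) implies (P and not Q))))}.
T not not ((R and (not S implies Q)) or ((R implies not Q) iff ((not S implies (not Q or R)) implies (P and not Q)))): drop double negation, giving T ((R and (not S implies Q)) or ((R implies not Q) iff ((not S implies (not Q or R)) implies (P and not Q)))).
T ((R and (not S implies Q)) or ((R implies not Q) iff ((not S implies (not Q or R)) implies (P and not Q)))): β-rule — branch into T (R and (not S implies Q))  //  T ((R implies not Q) iff ((not S implies (not Q or R)) implies (P and not Q))).
  branch 1 (add T (R and (not S implies Q))):
    T (R and (not S implies Q)): α-rule — add T R, T (not S implies Q).
    T (not S implies Q): β-rule — branch into F not S  //  T Q.
      branch 1.1 (add F not S):
        ○ open, literals {R=1, S=1}.
      branch 1.2 (add T Q):
        ○ open, literals {Q=1, R=1}.
  branch 2 (add T ((R implies not Q) iff ((not S implies (not Q or R)) implies (P and not Q)))):
    T ((R implies not Q) iff ((not S implies (not Q or R)) implies (P and not Q))): β-rule — branch into T (R implies not Q), T ((not S implies (not Q or R)) implies (P and not Q))  //  F (R implies not Q), F ((not S implies (not Q or R)) implies (P and not Q)).
      branch 2.1 (add T (R implies not Q), T ((not S implies (not Q or R)) implies (P and not Q))):
        T (R implies not Q): β-rule — branch into F R  //  T not Q.
          branch 2.1.1 (add F R):
            T ((not S implies (not Q or R)) implies (P and not Q)): β-rule — branch into F (not S implies (not Q or R))  //  T (P and not Q).
              branch 2.1.1.1 (add F (not S implies (not Q or R))):
                F (not S implies (not Q or R)): α-rule — add T not S, F (not Q or R).
                F (not Q or R): α-rule — add F not Q, F R.
                ○ open, literals {Q=1, R=0, S=0}.
              branch 2.1.1.2 (add T (P and not Q)):
                T (P and not Q): α-rule — add T P, T not Q.
                ○ open, literals {P=1, Q=0, R=0}.
          branch 2.1.2 (add T not Q):
            T ((not S implies (not Q or R)) implies (P and not Q)): β-rule — branch into F (not S implies (not Q or R))  //  T (P and not Q).
              branch 2.1.2.1 (add F (not S implies (not Q or R))):
                F (not S implies (not Q or R)): α-rule — add T not S, F (not Q or R).
                F (not Q or R): α-rule — add F not Q, F R.
                × closes — contains both Q and not Q.
              branch 2.1.2.2 (add T (P and not Q)):
                T (P and not Q): α-rule — add T P, T not Q.
                ○ open, literals {P=1, Q=0}.
      branch 2.2 (add F (R implies not Q), F ((not S implies (not Q or R)) implies (P and not Q))):
        F (R implies not Q): α-rule — add T R, F not Q.
        F ((not S implies (not Q or R)) implies (P and not Q)): α-rule — add T (not S implies (not Q or R)), F (P and not Q).
        T (not S implies (not Q or R)): β-rule — branch into F not S  //  T (not Q or R).
          branch 2.2.1 (add F not S):
            F (P and not Q): β-rule — branch into F P  //  F not Q.
              branch 2.2.1.1 (add F P):
                ○ open, literals {P=0, Q=1, R=1, S=1}.
              branch 2.2.1.2 (add F not Q):
                ○ open, literals {Q=1, R=1, S=1}.
          branch 2.2.2 (add T (not Q or R)):
            F (P and not Q): β-rule — branch into F P  //  F not Q.
              branch 2.2.2.1 (add F P):
                T (not Q or R): β-rule — branch into T not Q  //  T R.
                  branch 2.2.2.1.1 (add T not Q):
                    × closes — contains both Q and not Q.
                  branch 2.2.2.1.2 (add T R):
                    ○ open, literals {P=0, Q=1, R=1}.
              branch 2.2.2.2 (add F not Q):
                T (not Q or R): β-rule — branch into T not Q  //  T R.
                  branch 2.2.2.2.1 (add T not Q):
                    × closes — contains both Q and not Q.
                  branch 2.2.2.2.2 (add T R):
                    ○ open, literals {Q=1, R=1}.
3 branches closed, 9 open.
Each open branch fixes some atoms; the unmentioned ones are free. Counting distinct full assignments: branch {R=1, S=1} (P, Q) contributes 4 new; branch {Q=1, R=1} (P, S) contributes 2 new; branch {Q=1, R=0, S=0} (P) contributes 2 new; branch {P=1, Q=0, R=0} (S) contributes 2 new; branch {P=1, Q=0} (R, S) contributes 1 new; branch {P=0, Q=1, R=1, S=1} (none free) contributes 0 new; branch {Q=1, R=1, S=1} (P) contributes 0 new; branch {P=0, Q=1, R=1} (S) contributes 0 new; branch {Q=1, R=1} (P, S) contributes 0 new. Total: 11.

11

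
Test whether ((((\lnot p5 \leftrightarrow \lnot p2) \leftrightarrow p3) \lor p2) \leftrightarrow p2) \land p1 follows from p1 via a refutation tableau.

No

Initial set: {p1; \lnot (((((\lnot p5 \leftrightarrow \lnot p2) \leftrightarrow p3) \lor p2) \leftrightarrow p2) \land p1)}.
\lnot (((((\lnot p5 \leftrightarrow \lnot p2) \leftrightarrow p3) \lor p2) \leftrightarrow p2) \land p1): β-rule — branch into \lnot ((((\lnot p5 \leftrightarrow \lnot p2) \leftrightarrow p3) \lor p2) \leftrightarrow p2)  //  \lnot p1.
  branch 1 (add \lnot ((((\lnot p5 \leftrightarrow \lnot p2) \leftrightarrow p3) \lor p2) \leftrightarrow p2)):
    \lnot ((((\lnot p5 \leftrightarrow \lnot p2) \leftrightarrow p3) \lor p2) \leftrightarrow p2): β-rule — branch into (((\lnot p5 \leftrightarrow \lnot p2) \leftrightarrow p3) \lor p2), \lnot p2  //  \lnot (((\lnot p5 \leftrightarrow \lnot p2) \leftrightarrow p3) \lor p2), p2.
      branch 1.1 (add (((\lnot p5 \leftrightarrow \lnot p2) \leftrightarrow p3) \lor p2), \lnot p2):
        (((\lnot p5 \leftrightarrow \lnot p2) \leftrightarrow p3) \lor p2): β-rule — branch into ((\lnot p5 \leftrightarrow \lnot p2) \leftrightarrow p3)  //  p2.
          branch 1.1.1 (add ((\lnot p5 \leftrightarrow \lnot p2) \leftrightarrow p3)):
            ((\lnot p5 \leftrightarrow \lnot p2) \leftrightarrow p3): β-rule — branch into (\lnot p5 \leftrightarrow \lnot p2), p3  //  \lnot (\lnot p5 \leftrightarrow \lnot p2), \lnot p3.
              branch 1.1.1.1 (add (\lnot p5 \leftrightarrow \lnot p2), p3):
                (\lnot p5 \leftrightarrow \lnot p2): β-rule — branch into \lnot p5, \lnot p2  //  \lnot \lnot p5, \lnot \lnot p2.
                  branch 1.1.1.1.1 (add \lnot p5, \lnot p2):
                    ○ open, literals {p1=T, p2=F, p3=T, p5=F}.
                  branch 1.1.1.1.2 (add \lnot \lnot p5, \lnot \lnot p2):
                    × closes — contains both p2 and \lnot p2.
              branch 1.1.1.2 (add \lnot (\lnot p5 \leftrightarrow \lnot p2), \lnot p3):
                \lnot (\lnot p5 \leftrightarrow \lnot p2): β-rule — branch into \lnot p5, \lnot \lnot p2  //  \lnot \lnot p5, \lnot p2.
                  branch 1.1.1.2.1 (add \lnot p5, \lnot \lnot p2):
                    × closes — contains both p2 and \lnot p2.
                  branch 1.1.1.2.2 (add \lnot \lnot p5, \lnot p2):
                    ○ open, literals {p1=T, p2=F, p3=F, p5=T}.
          branch 1.1.2 (add p2):
            × closes — contains both p2 and \lnot p2.
      branch 1.2 (add \lnot (((\lnot p5 \leftrightarrow \lnot p2) \leftrightarrow p3) \lor p2), p2):
        \lnot (((\lnot p5 \leftrightarrow \lnot p2) \leftrightarrow p3) \lor p2): α-rule — add \lnot ((\lnot p5 \leftrightarrow \lnot p2) \leftrightarrow p3), \lnot p2.
        × closes — contains both p2 and \lnot p2.
  branch 2 (add \lnot p1):
    × closes — contains both p1 and \lnot p1.
5 branches closed, 2 open.
An open branch gives a countermodel: p1=T, p2=F, p3=T, p5=F (unmentioned atoms arbitrary); the premises hold there but the conclusion fails.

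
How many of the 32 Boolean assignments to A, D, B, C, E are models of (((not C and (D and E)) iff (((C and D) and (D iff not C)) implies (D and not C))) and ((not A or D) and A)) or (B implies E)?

24

Initial set: {((((not C and (D and E)) iff (((C and D) and (D iff not C)) implies (D and not C))) and ((not A or D) and A)) or (B implies E))}.
((((not C and (D and E)) iff (((C and D) and (D iff not C)) implies (D and not C))) and ((not A or D) and A)) or (B implies E)): β-rule — branch into (((not C and (D and E)) iff (((C and D) and (D iff not C)) implies (D and not C))) and ((not A or D) and A))  //  (B implies E).
  branch 1 (add (((not C and (D and E)) iff (((C and D) and (D iff not C)) implies (D and not C))) and ((not A or D) and A))):
    (((not C and (D and E)) iff (((C and D) and (D iff not C)) implies (D and not C))) and ((not A or D) and A)): α-rule — add ((not C and (D and E)) iff (((C and D) and (D iff not C)) implies (D and not C))), ((not A or D) and A).
    ((not A or D) and A): α-rule — add (not A or D), A.
    ((not C and (D and E)) iff (((C and D) and (D iff not C)) implies (D and not C))): β-rule — branch into (not C and (D and E)), (((C and D) and (D iff not C)) implies (D and not C))  //  not (not C and (D and E)), not (((C and D) and (D iff not C)) implies (D and not C)).
      branch 1.1 (add (not C and (D and E)), (((C and D) and (D iff not C)) implies (D and not C))):
        (not C and (D and E)): α-rule — add not C, (D and E).
        (D and E): α-rule — add D, E.
        (not A or D): β-rule — branch into not A  //  D.
          branch 1.1.1 (add not A):
            × closes — contains both A and not A.
          branch 1.1.2 (add D):
            (((C and D) and (D iff not C)) implies (D and not C)): β-rule — branch into not ((C and D) and (D iff not C))  //  (D and not C).
              branch 1.1.2.1 (add not ((C and D) and (D iff not C))):
                not ((C and D) and (D iff not C)): β-rule — branch into not (C and D)  //  not (D iff not C).
                  branch 1.1.2.1.1 (add not (C and D)):
                    not (C and D): β-rule — branch into not C  //  not D.
                      branch 1.1.2.1.1.1 (add not C):
                        ○ open, literals {A=true, C=false, D=true, E=true}.
                      branch 1.1.2.1.1.2 (add not D):
                        × closes — contains both D and not D.
                  branch 1.1.2.1.2 (add not (D iff not C)):
                    not (D iff not C): β-rule — branch into D, not not C  //  not D, not C.
                      branch 1.1.2.1.2.1 (add D, not not C):
                        × closes — contains both C and not C.
                      branch 1.1.2.1.2.2 (add not D, not C):
                        × closes — contains both D and not D.
              branch 1.1.2.2 (add (D and not C)):
                (D and not C): α-rule — add D, not C.
                ○ open, literals {A=true, C=false, D=true, E=true}.
      branch 1.2 (add not (not C and (D and E)), not (((C and D) and (D iff not C)) implies (D and not C))):
        not (((C and D) and (D iff not C)) implies (D and not C)): α-rule — add ((C and D) and (D iff not C)), not (D and not C).
        ((C and D) and (D iff not C)): α-rule — add (C and D), (D iff not C).
        (C and D): α-rule — add C, D.
        (not A or D): β-rule — branch into not A  //  D.
          branch 1.2.1 (add not A):
            × closes — contains both A and not A.
          branch 1.2.2 (add D):
            not (not C and (D and E)): β-rule — branch into not not C  //  not (D and E).
              branch 1.2.2.1 (add not not C):
                not (D and not C): β-rule — branch into not D  //  not not C.
                  branch 1.2.2.1.1 (add not D):
                    × closes — contains both D and not D.
                  branch 1.2.2.1.2 (add not not C):
                    (D iff not C): β-rule — branch into D, not C  //  not D, not not C.
                      branch 1.2.2.1.2.1 (add D, not C):
                        × closes — contains both C and not C.
                      branch 1.2.2.1.2.2 (add not D, not not C):
                        × closes — contains both D and not D.
              branch 1.2.2.2 (add not (D and E)):
                not (D and not C): β-rule — branch into not D  //  not not C.
                  branch 1.2.2.2.1 (add not D):
                    × closes — contains both D and not D.
                  branch 1.2.2.2.2 (add not not C):
                    (D iff not C): β-rule — branch into D, not C  //  not D, not not C.
                      branch 1.2.2.2.2.1 (add D, not C):
                        × closes — contains both C and not C.
                      branch 1.2.2.2.2.2 (add not D, not not C):
                        × closes — contains both D and not D.
  branch 2 (add (B implies E)):
    (B implies E): β-rule — branch into not B  //  E.
      branch 2.1 (add not B):
        ○ open, literals {B=false}.
      branch 2.2 (add E):
        ○ open, literals {E=true}.
11 branches closed, 4 open.
Each open branch fixes some atoms; the unmentioned ones are free. Counting distinct full assignments: branch {A=true, C=false, D=true, E=true} (B) contributes 2 new; branch {A=true, C=false, D=true, E=true} (B) contributes 0 new; branch {B=false} (A, D, C, E) contributes 15 new; branch {E=true} (A, D, B, C) contributes 7 new. Total: 24.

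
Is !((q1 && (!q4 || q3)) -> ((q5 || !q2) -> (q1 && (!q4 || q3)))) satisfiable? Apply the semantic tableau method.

Unsatisfiable

Initial set: {!((q1 && (!q4 || q3)) -> ((q5 || !q2) -> (q1 && (!q4 || q3))))}.
!((q1 && (!q4 || q3)) -> ((q5 || !q2) -> (q1 && (!q4 || q3)))): α-rule — add (q1 && (!q4 || q3)), !((q5 || !q2) -> (q1 && (!q4 || q3))).
(q1 && (!q4 || q3)): α-rule — add q1, (!q4 || q3).
!((q5 || !q2) -> (q1 && (!q4 || q3))): α-rule — add (q5 || !q2), !(q1 && (!q4 || q3)).
(!q4 || q3): β-rule — branch into !q4  //  q3.
  branch 1 (add !q4):
    (q5 || !q2): β-rule — branch into q5  //  !q2.
      branch 1.1 (add q5):
        !(q1 && (!q4 || q3)): β-rule — branch into !q1  //  !(!q4 || q3).
          branch 1.1.1 (add !q1):
            × closes — contains both q1 and !q1.
          branch 1.1.2 (add !(!q4 || q3)):
            !(!q4 || q3): α-rule — add !!q4, !q3.
            × closes — contains both q4 and !q4.
      branch 1.2 (add !q2):
        !(q1 && (!q4 || q3)): β-rule — branch into !q1  //  !(!q4 || q3).
          branch 1.2.1 (add !q1):
            × closes — contains both q1 and !q1.
          branch 1.2.2 (add !(!q4 || q3)):
            !(!q4 || q3): α-rule — add !!q4, !q3.
            × closes — contains both q4 and !q4.
  branch 2 (add q3):
    (q5 || !q2): β-rule — branch into q5  //  !q2.
      branch 2.1 (add q5):
        !(q1 && (!q4 || q3)): β-rule — branch into !q1  //  !(!q4 || q3).
          branch 2.1.1 (add !q1):
            × closes — contains both q1 and !q1.
          branch 2.1.2 (add !(!q4 || q3)):
            !(!q4 || q3): α-rule — add !!q4, !q3.
            × closes — contains both q3 and !q3.
      branch 2.2 (add !q2):
        !(q1 && (!q4 || q3)): β-rule — branch into !q1  //  !(!q4 || q3).
          branch 2.2.1 (add !q1):
            × closes — contains both q1 and !q1.
          branch 2.2.2 (add !(!q4 || q3)):
            !(!q4 || q3): α-rule — add !!q4, !q3.
            × closes — contains both q3 and !q3.
All 8 branches close.
Every branch closed; the formula is unsatisfiable.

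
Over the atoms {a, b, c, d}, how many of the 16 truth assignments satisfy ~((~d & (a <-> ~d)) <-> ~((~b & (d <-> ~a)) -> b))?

4

Initial set: {~((~d & (a <-> ~d)) <-> ~((~b & (d <-> ~a)) -> b))}.
~((~d & (a <-> ~d)) <-> ~((~b & (d <-> ~a)) -> b)): β-rule — branch into (~d & (a <-> ~d)), ~~((~b & (d <-> ~a)) -> b)  //  ~(~d & (a <-> ~d)), ~((~b & (d <-> ~a)) -> b).
  branch 1 (add (~d & (a <-> ~d)), ~~((~b & (d <-> ~a)) -> b)):
    (~d & (a <-> ~d)): α-rule — add ~d, (a <-> ~d).
    ~~((~b & (d <-> ~a)) -> b): β-rule — branch into ~(~b & (d <-> ~a))  //  b.
      branch 1.1 (add ~(~b & (d <-> ~a))):
        (a <-> ~d): β-rule — branch into a, ~d  //  ~a, ~~d.
          branch 1.1.1 (add a, ~d):
            ~(~b & (d <-> ~a)): β-rule — branch into ~~b  //  ~(d <-> ~a).
              branch 1.1.1.1 (add ~~b):
                ○ open, literals {a=T, b=T, d=F}.
              branch 1.1.1.2 (add ~(d <-> ~a)):
                ~(d <-> ~a): β-rule — branch into d, ~~a  //  ~d, ~a.
                  branch 1.1.1.2.1 (add d, ~~a):
                    × closes — contains both d and ~d.
                  branch 1.1.1.2.2 (add ~d, ~a):
                    × closes — contains both a and ~a.
          branch 1.1.2 (add ~a, ~~d):
            × closes — contains both d and ~d.
      branch 1.2 (add b):
        (a <-> ~d): β-rule — branch into a, ~d  //  ~a, ~~d.
          branch 1.2.1 (add a, ~d):
            ○ open, literals {a=T, b=T, d=F}.
          branch 1.2.2 (add ~a, ~~d):
            × closes — contains both d and ~d.
  branch 2 (add ~(~d & (a <-> ~d)), ~((~b & (d <-> ~a)) -> b)):
    ~((~b & (d <-> ~a)) -> b): α-rule — add (~b & (d <-> ~a)), ~b.
    (~b & (d <-> ~a)): α-rule — add ~b, (d <-> ~a).
    ~(~d & (a <-> ~d)): β-rule — branch into ~~d  //  ~(a <-> ~d).
      branch 2.1 (add ~~d):
        (d <-> ~a): β-rule — branch into d, ~a  //  ~d, ~~a.
          branch 2.1.1 (add d, ~a):
            ○ open, literals {a=F, b=F, d=T}.
          branch 2.1.2 (add ~d, ~~a):
            × closes — contains both d and ~d.
      branch 2.2 (add ~(a <-> ~d)):
        (d <-> ~a): β-rule — branch into d, ~a  //  ~d, ~~a.
          branch 2.2.1 (add d, ~a):
            ~(a <-> ~d): β-rule — branch into a, ~~d  //  ~a, ~d.
              branch 2.2.1.1 (add a, ~~d):
                × closes — contains both a and ~a.
              branch 2.2.1.2 (add ~a, ~d):
                × closes — contains both d and ~d.
          branch 2.2.2 (add ~d, ~~a):
            ~(a <-> ~d): β-rule — branch into a, ~~d  //  ~a, ~d.
              branch 2.2.2.1 (add a, ~~d):
                × closes — contains both d and ~d.
              branch 2.2.2.2 (add ~a, ~d):
                × closes — contains both a and ~a.
9 branches closed, 3 open.
Each open branch fixes some atoms; the unmentioned ones are free. Counting distinct full assignments: branch {a=T, b=T, d=F} (c) contributes 2 new; branch {a=T, b=T, d=F} (c) contributes 0 new; branch {a=F, b=F, d=T} (c) contributes 2 new. Total: 4.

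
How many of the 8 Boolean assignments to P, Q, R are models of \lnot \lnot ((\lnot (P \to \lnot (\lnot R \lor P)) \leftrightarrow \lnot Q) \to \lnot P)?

Initial set: {\lnot \lnot ((\lnot (P \to \lnot (\lnot R \lor P)) \leftrightarrow \lnot Q) \to \lnot P)}.
\lnot \lnot ((\lnot (P \to \lnot (\lnot R \lor P)) \leftrightarrow \lnot Q) \to \lnot P): drop double negation, giving ((\lnot (P \to \lnot (\lnot R \lor P)) \leftrightarrow \lnot Q) \to \lnot P).
((\lnot (P \to \lnot (\lnot R \lor P)) \leftrightarrow \lnot Q) \to \lnot P): β-rule — branch into \lnot (\lnot (P \to \lnot (\lnot R \lor P)) \leftrightarrow \lnot Q)  //  \lnot P.
  branch 1 (add \lnot (\lnot (P \to \lnot (\lnot R \lor P)) \leftrightarrow \lnot Q)):
    \lnot (\lnot (P \to \lnot (\lnot R \lor P)) \leftrightarrow \lnot Q): β-rule — branch into \lnot (P \to \lnot (\lnot R \lor P)), \lnot \lnot Q  //  \lnot \lnot (P \to \lnot (\lnot R \lor P)), \lnot Q.
      branch 1.1 (add \lnot (P \to \lnot (\lnot R \lor P)), \lnot \lnot Q):
        \lnot (P \to \lnot (\lnot R \lor P)): α-rule — add P, \lnot \lnot (\lnot R \lor P).
        \lnot \lnot (\lnot R \lor P): β-rule — branch into \lnot R  //  P.
          branch 1.1.1 (add \lnot R):
            ○ open, literals {P=T, Q=T, R=F}.
          branch 1.1.2 (add P):
            ○ open, literals {P=T, Q=T}.
      branch 1.2 (add \lnot \lnot (P \to \lnot (\lnot R \lor P)), \lnot Q):
        \lnot \lnot (P \to \lnot (\lnot R \lor P)): β-rule — branch into \lnot P  //  \lnot (\lnot R \lor P).
          branch 1.2.1 (add \lnot P):
            ○ open, literals {P=F, Q=F}.
          branch 1.2.2 (add \lnot (\lnot R \lor P)):
            \lnot (\lnot R \lor P): α-rule — add \lnot \lnot R, \lnot P.
            ○ open, literals {P=F, Q=F, R=T}.
  branch 2 (add \lnot P):
    ○ open, literals {P=F}.
0 branches closed, 5 open.
Each open branch fixes some atoms; the unmentioned ones are free. Counting distinct full assignments: branch {P=T, Q=T, R=F} (none free) contributes 1 new; branch {P=T, Q=T} (R) contributes 1 new; branch {P=F, Q=F} (R) contributes 2 new; branch {P=F, Q=F, R=T} (none free) contributes 0 new; branch {P=F} (Q, R) contributes 2 new. Total: 6.

6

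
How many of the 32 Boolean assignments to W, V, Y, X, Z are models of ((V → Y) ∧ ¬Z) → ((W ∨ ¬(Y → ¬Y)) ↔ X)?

Initial set: {T (((V → Y) ∧ ¬Z) → ((W ∨ ¬(Y → ¬Y)) ↔ X))}.
T (((V → Y) ∧ ¬Z) → ((W ∨ ¬(Y → ¬Y)) ↔ X)): β-rule — branch into F ((V → Y) ∧ ¬Z)  //  T ((W ∨ ¬(Y → ¬Y)) ↔ X).
  branch 1 (add F ((V → Y) ∧ ¬Z)):
    F ((V → Y) ∧ ¬Z): β-rule — branch into F (V → Y)  //  F ¬Z.
      branch 1.1 (add F (V → Y)):
        F (V → Y): α-rule — add T V, F Y.
        ○ open, literals {V=T, Y=F}.
      branch 1.2 (add F ¬Z):
        ○ open, literals {Z=T}.
  branch 2 (add T ((W ∨ ¬(Y → ¬Y)) ↔ X)):
    T ((W ∨ ¬(Y → ¬Y)) ↔ X): β-rule — branch into T (W ∨ ¬(Y → ¬Y)), T X  //  F (W ∨ ¬(Y → ¬Y)), F X.
      branch 2.1 (add T (W ∨ ¬(Y → ¬Y)), T X):
        T (W ∨ ¬(Y → ¬Y)): β-rule — branch into T W  //  T ¬(Y → ¬Y).
          branch 2.1.1 (add T W):
            ○ open, literals {W=T, X=T}.
          branch 2.1.2 (add T ¬(Y → ¬Y)):
            T ¬(Y → ¬Y): α-rule — add T Y, F ¬Y.
            ○ open, literals {X=T, Y=T}.
      branch 2.2 (add F (W ∨ ¬(Y → ¬Y)), F X):
        F (W ∨ ¬(Y → ¬Y)): α-rule — add F W, F ¬(Y → ¬Y).
        F ¬(Y → ¬Y): β-rule — branch into F Y  //  T ¬Y.
          branch 2.2.1 (add F Y):
            ○ open, literals {W=F, X=F, Y=F}.
          branch 2.2.2 (add T ¬Y):
            ○ open, literals {W=F, X=F, Y=F}.
0 branches closed, 6 open.
Each open branch fixes some atoms; the unmentioned ones are free. Counting distinct full assignments: branch {V=T, Y=F} (W, X, Z) contributes 8 new; branch {Z=T} (W, V, Y, X) contributes 12 new; branch {W=T, X=T} (V, Y, Z) contributes 3 new; branch {X=T, Y=T} (W, V, Z) contributes 2 new; branch {W=F, X=F, Y=F} (V, Z) contributes 1 new; branch {W=F, X=F, Y=F} (V, Z) contributes 0 new. Total: 26.

26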